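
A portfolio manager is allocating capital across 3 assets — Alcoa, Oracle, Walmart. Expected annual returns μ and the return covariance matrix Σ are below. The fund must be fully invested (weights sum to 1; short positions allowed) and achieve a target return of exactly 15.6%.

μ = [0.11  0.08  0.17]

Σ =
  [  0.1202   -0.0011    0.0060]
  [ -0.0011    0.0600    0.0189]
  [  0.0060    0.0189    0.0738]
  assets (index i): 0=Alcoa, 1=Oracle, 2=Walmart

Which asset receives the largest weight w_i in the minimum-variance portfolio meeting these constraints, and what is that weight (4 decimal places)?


x=Σ⁻¹μ = [0.8188  0.7002  2.0576]
y=Σ⁻¹𝟙 = [7.9797  13.8677  9.3499]
a=μᵀx=0.495885  b=𝟙ᵀx=3.576663  c=𝟙ᵀy=31.197293  D=ac−b²=2.677758
λ₁=(c·0.156−b)/D = (31.197293·0.156−3.576663)/2.677758 = 0.481789
λ₂=(a−b·0.156)/D = (0.495885−3.576663·0.156)/2.677758 = -0.023181
w* = 0.481789·x + -0.023181·y:
  w_0 = 0.481789·0.8188 + -0.023181·7.9797 = 0.2095  (Alcoa)
  w_1 = 0.481789·0.7002 + -0.023181·13.8677 = 0.0159  (Oracle)
  w_2 = 0.481789·2.0576 + -0.023181·9.3499 = 0.7746  (Walmart)
Σw_i=1.0000  μᵀw=0.1560
σ²=wᵀΣw=λ₁·μ_p+λ₂ = 0.481789·0.156 + -0.023181 = 0.051978 ≈ 0.0520

Walmart (0.7746)


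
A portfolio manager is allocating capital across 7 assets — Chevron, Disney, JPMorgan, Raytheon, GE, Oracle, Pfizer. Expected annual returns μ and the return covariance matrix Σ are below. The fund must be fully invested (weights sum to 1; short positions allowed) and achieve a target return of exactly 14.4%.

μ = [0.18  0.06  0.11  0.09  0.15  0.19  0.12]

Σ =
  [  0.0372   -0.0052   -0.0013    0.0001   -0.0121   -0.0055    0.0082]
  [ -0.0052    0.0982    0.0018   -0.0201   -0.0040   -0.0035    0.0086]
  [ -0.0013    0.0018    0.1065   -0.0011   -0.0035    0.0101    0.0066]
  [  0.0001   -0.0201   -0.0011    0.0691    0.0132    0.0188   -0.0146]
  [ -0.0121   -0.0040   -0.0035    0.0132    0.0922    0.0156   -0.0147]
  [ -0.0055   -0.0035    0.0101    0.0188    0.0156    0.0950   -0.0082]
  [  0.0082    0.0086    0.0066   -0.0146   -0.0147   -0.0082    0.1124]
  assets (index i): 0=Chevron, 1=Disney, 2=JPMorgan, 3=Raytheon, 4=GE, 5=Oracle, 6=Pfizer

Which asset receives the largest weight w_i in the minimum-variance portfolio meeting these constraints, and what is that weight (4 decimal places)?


x=Σ⁻¹μ = [5.7825  1.1577  0.9284  0.9523  2.1937  1.8203  1.0461]
y=Σ⁻¹𝟙 = [32.8682  15.1053  8.8952  16.2468  14.0720  7.3173  9.3054]
a=μᵀx=2.098591  b=𝟙ᵀx=13.881034  c=𝟙ᵀy=103.810353  D=ac−b²=25.172320
λ₁=(c·0.144−b)/D = (103.810353·0.144−13.881034)/25.172320 = 0.042414
λ₂=(a−b·0.144)/D = (2.098591−13.881034·0.144)/25.172320 = 0.003962
w* = 0.042414·x + 0.003962·y:
  w_0 = 0.042414·5.7825 + 0.003962·32.8682 = 0.3755  (Chevron)
  w_1 = 0.042414·1.1577 + 0.003962·15.1053 = 0.1089  (Disney)
  w_2 = 0.042414·0.9284 + 0.003962·8.8952 = 0.0746  (JPMorgan)
  w_3 = 0.042414·0.9523 + 0.003962·16.2468 = 0.1048  (Raytheon)
  w_4 = 0.042414·2.1937 + 0.003962·14.0720 = 0.1488  (GE)
  w_5 = 0.042414·1.8203 + 0.003962·7.3173 = 0.1062  (Oracle)
  w_6 = 0.042414·1.0461 + 0.003962·9.3054 = 0.0812  (Pfizer)
Σw_i=1.0000  μᵀw=0.1440
σ²=wᵀΣw=λ₁·μ_p+λ₂ = 0.042414·0.144 + 0.003962 = 0.010069 ≈ 0.0101

Chevron (0.3755)


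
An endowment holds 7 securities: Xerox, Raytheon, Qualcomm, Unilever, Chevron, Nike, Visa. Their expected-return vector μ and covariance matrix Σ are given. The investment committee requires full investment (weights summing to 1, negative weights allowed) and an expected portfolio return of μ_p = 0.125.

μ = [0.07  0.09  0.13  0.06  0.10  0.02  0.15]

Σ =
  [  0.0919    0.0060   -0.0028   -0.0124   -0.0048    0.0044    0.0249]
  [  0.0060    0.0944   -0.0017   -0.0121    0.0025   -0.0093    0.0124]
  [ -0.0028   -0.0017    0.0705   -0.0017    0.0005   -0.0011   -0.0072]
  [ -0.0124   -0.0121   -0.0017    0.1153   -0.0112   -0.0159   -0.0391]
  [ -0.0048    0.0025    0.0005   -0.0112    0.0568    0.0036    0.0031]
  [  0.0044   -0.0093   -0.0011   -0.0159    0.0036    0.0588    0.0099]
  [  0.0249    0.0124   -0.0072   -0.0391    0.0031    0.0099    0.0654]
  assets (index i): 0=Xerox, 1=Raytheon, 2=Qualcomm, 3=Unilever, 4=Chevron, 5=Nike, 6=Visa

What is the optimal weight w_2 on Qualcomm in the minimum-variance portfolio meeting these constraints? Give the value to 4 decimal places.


g=Σ⁻¹μ = [0.2209  0.7811  2.2587  2.0434  1.9206  0.3541  3.3871]
h=Σ⁻¹𝟙 = [7.9190  11.9556  17.7452  23.1115  19.6908  20.0077  21.8176]
a=μᵀg=1.209192  b=𝟙ᵀg=10.965780  c=𝟙ᵀh=122.247456  D=ac−b²=27.572342
λ₁=(c·0.125−b)/D = (122.247456·0.125−10.965780)/27.572342 = 0.156503
λ₂=(a−b·0.125)/D = (1.209192−10.965780·0.125)/27.572342 = -0.005858
w* = 0.156503·g + -0.005858·h:
  w_0 = 0.156503·0.2209 + -0.005858·7.9190 = -0.0118  (Xerox)
  w_1 = 0.156503·0.7811 + -0.005858·11.9556 = 0.0522  (Raytheon)
  w_2 = 0.156503·2.2587 + -0.005858·17.7452 = 0.2495  (Qualcomm)
  w_3 = 0.156503·2.0434 + -0.005858·23.1115 = 0.1844  (Unilever)
  w_4 = 0.156503·1.9206 + -0.005858·19.6908 = 0.1852  (Chevron)
  w_5 = 0.156503·0.3541 + -0.005858·20.0077 = -0.0618  (Nike)
  w_6 = 0.156503·3.3871 + -0.005858·21.8176 = 0.4023  (Visa)
Σw_i=1.0000  μᵀw=0.1250
σ²=wᵀΣw=λ₁·μ_p+λ₂ = 0.156503·0.125 + -0.005858 = 0.013704 ≈ 0.0137

0.2495


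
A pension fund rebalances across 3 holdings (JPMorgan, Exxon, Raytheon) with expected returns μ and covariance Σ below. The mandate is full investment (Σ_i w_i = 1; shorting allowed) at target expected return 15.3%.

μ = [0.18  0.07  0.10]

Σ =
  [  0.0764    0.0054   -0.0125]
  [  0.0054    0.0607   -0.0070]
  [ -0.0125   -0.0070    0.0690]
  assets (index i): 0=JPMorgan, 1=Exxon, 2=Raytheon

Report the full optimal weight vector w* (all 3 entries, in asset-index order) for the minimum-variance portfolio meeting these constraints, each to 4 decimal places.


g=Σ⁻¹μ = [2.6079  1.1564  2.0390]
h=Σ⁻¹𝟙 = [14.9666  17.3297  18.9622]
a=μᵀg=0.754270  b=𝟙ᵀg=5.803285  c=𝟙ᵀh=51.258508  D=ac−b²=4.984640
λ₁=(c·0.153−b)/D = (51.258508·0.153−5.803285)/4.984640 = 0.409110
λ₂=(a−b·0.153)/D = (0.754270−5.803285·0.153)/4.984640 = -0.026809
w* = 0.409110·g + -0.026809·h:
  w_0 = 0.409110·2.6079 + -0.026809·14.9666 = 0.6657  (JPMorgan)
  w_1 = 0.409110·1.1564 + -0.026809·17.3297 = 0.0085  (Exxon)
  w_2 = 0.409110·2.0390 + -0.026809·18.9622 = 0.3258  (Raytheon)
Σw_i=1.0000  μᵀw=0.1530
σ²=wᵀΣw=λ₁·μ_p+λ₂ = 0.409110·0.153 + -0.026809 = 0.035785 ≈ 0.0358

0.6657  0.0085  0.3258


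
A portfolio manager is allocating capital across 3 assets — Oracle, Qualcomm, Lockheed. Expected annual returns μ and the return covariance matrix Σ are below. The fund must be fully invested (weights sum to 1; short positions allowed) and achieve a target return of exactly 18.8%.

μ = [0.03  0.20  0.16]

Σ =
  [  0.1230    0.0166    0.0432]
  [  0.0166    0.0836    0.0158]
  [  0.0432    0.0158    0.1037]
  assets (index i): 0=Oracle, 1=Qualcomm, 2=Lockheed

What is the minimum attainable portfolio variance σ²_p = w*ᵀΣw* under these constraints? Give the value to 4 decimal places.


p=Σ⁻¹μ = [-0.5621  2.2324  1.4369]
q=Σ⁻¹𝟙 = [4.6144  9.8705  6.2170]
a=μᵀp=0.659522  b=𝟙ᵀp=3.107248  c=𝟙ᵀq=20.701912  D=ac−b²=3.998371
λ₁=(c·0.188−b)/D = (20.701912·0.188−3.107248)/3.998371 = 0.196258
λ₂=(a−b·0.188)/D = (0.659522−3.107248·0.188)/3.998371 = 0.018847
w* = 0.196258·p + 0.018847·q:
  w_0 = 0.196258·-0.5621 + 0.018847·4.6144 = -0.0233  (Oracle)
  w_1 = 0.196258·2.2324 + 0.018847·9.8705 = 0.6242  (Qualcomm)
  w_2 = 0.196258·1.4369 + 0.018847·6.2170 = 0.3992  (Lockheed)
Σw_i=1.0000  μᵀw=0.1880
σ²=wᵀΣw=λ₁·μ_p+λ₂ = 0.196258·0.188 + 0.018847 = 0.055744 ≈ 0.0557

0.0557


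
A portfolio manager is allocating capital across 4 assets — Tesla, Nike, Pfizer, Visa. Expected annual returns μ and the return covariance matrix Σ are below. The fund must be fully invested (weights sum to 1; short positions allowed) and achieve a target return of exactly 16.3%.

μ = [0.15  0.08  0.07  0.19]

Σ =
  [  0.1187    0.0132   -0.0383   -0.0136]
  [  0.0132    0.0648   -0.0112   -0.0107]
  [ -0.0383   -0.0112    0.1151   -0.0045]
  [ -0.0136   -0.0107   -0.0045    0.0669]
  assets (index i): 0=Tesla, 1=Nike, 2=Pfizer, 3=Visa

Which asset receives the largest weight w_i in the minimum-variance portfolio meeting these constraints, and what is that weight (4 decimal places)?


Visa (0.5877)

p=Σ⁻¹μ = [2.0001  1.6989  1.5807  3.6247]
q=Σ⁻¹𝟙 = [14.0040  18.9712  16.0505  21.9084]
a=μᵀp=1.235272  b=𝟙ᵀp=8.904428  c=𝟙ᵀq=70.934120  D=ac−b²=8.334110
λ₁=(c·0.163−b)/D = (70.934120·0.163−8.904428)/8.334110 = 0.318910
λ₂=(a−b·0.163)/D = (1.235272−8.904428·0.163)/8.334110 = -0.025936
w* = 0.318910·p + -0.025936·q:
  w_0 = 0.318910·2.0001 + -0.025936·14.0040 = 0.2747  (Tesla)
  w_1 = 0.318910·1.6989 + -0.025936·18.9712 = 0.0498  (Nike)
  w_2 = 0.318910·1.5807 + -0.025936·16.0505 = 0.0878  (Pfizer)
  w_3 = 0.318910·3.6247 + -0.025936·21.9084 = 0.5877  (Visa)
Σw_i=1.0000  μᵀw=0.1630
σ²=wᵀΣw=λ₁·μ_p+λ₂ = 0.318910·0.163 + -0.025936 = 0.026047 ≈ 0.0260


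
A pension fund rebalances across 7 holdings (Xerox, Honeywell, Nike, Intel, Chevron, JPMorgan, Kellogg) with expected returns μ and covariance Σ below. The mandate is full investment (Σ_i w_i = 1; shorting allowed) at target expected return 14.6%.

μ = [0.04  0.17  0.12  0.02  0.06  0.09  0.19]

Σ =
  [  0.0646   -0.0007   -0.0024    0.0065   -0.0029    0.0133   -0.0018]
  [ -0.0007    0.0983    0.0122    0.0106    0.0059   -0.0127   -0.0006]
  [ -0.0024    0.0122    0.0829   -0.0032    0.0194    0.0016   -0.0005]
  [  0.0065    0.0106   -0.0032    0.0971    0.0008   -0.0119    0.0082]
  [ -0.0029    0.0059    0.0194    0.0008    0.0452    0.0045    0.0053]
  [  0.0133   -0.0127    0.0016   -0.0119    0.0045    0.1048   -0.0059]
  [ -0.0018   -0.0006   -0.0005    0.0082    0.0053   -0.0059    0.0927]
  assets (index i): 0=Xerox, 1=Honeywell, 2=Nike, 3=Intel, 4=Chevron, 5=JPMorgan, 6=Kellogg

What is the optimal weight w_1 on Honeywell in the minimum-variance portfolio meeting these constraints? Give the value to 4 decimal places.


0.2649

x=Σ⁻¹μ = [0.5316  1.7322  1.1302  -0.0306  0.2925  1.0880  2.1325]
y=Σ⁻¹𝟙 = [14.0084  8.6941  7.5811  8.8514  16.3463  9.5709  10.0483]
a=μᵀx=0.971401  b=𝟙ᵀx=6.876414  c=𝟙ᵀy=75.100379  D=ac−b²=25.667476
λ₁=(c·0.146−b)/D = (75.100379·0.146−6.876414)/25.667476 = 0.159277
λ₂=(a−b·0.146)/D = (0.971401−6.876414·0.146)/25.667476 = -0.001268
w* = 0.159277·x + -0.001268·y:
  w_0 = 0.159277·0.5316 + -0.001268·14.0084 = 0.0669  (Xerox)
  w_1 = 0.159277·1.7322 + -0.001268·8.6941 = 0.2649  (Honeywell)
  w_2 = 0.159277·1.1302 + -0.001268·7.5811 = 0.1704  (Nike)
  w_3 = 0.159277·-0.0306 + -0.001268·8.8514 = -0.0161  (Intel)
  w_4 = 0.159277·0.2925 + -0.001268·16.3463 = 0.0259  (Chevron)
  w_5 = 0.159277·1.0880 + -0.001268·9.5709 = 0.1612  (JPMorgan)
  w_6 = 0.159277·2.1325 + -0.001268·10.0483 = 0.3269  (Kellogg)
Σw_i=1.0000  μᵀw=0.1460
σ²=wᵀΣw=λ₁·μ_p+λ₂ = 0.159277·0.146 + -0.001268 = 0.021986 ≈ 0.0220


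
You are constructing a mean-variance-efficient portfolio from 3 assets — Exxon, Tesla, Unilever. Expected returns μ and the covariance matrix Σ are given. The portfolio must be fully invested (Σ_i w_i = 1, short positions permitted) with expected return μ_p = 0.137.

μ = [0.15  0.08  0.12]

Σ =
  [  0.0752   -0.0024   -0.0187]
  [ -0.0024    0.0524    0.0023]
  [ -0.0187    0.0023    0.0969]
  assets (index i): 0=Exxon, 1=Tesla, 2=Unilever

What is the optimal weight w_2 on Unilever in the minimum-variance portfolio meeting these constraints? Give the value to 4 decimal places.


0.3541

x=Σ⁻¹μ = [2.4615  1.5659  1.6762]
y=Σ⁻¹𝟙 = [17.1910  19.2929  13.1795]
a=μᵀx=0.695643  b=𝟙ᵀx=5.703617  c=𝟙ᵀy=49.663351  D=ac−b²=2.016737
λ₁=(c·0.137−b)/D = (49.663351·0.137−5.703617)/2.016737 = 0.545566
λ₂=(a−b·0.137)/D = (0.695643−5.703617·0.137)/2.016737 = -0.042520
w* = 0.545566·x + -0.042520·y:
  w_0 = 0.545566·2.4615 + -0.042520·17.1910 = 0.6119  (Exxon)
  w_1 = 0.545566·1.5659 + -0.042520·19.2929 = 0.0340  (Tesla)
  w_2 = 0.545566·1.6762 + -0.042520·13.1795 = 0.3541  (Unilever)
Σw_i=1.0000  μᵀw=0.1370
σ²=wᵀΣw=λ₁·μ_p+λ₂ = 0.545566·0.137 + -0.042520 = 0.032222 ≈ 0.0322


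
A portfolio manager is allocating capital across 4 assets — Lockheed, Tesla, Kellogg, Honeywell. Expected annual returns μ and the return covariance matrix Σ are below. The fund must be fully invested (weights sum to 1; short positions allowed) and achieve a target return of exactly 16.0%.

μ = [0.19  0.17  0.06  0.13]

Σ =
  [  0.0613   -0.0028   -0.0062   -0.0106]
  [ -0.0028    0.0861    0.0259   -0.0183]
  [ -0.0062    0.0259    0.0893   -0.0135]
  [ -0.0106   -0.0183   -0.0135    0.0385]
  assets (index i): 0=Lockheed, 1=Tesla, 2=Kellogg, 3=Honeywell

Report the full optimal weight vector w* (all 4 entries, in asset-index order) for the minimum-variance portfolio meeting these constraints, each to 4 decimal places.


0.3357  0.2487  0.0013  0.4143

g=Σ⁻¹μ = [4.4718  3.1860  1.0389  6.4865]
h=Σ⁻¹𝟙 = [26.8046  18.0080  14.9660  47.1615]
a=μᵀg=2.296836  b=𝟙ᵀg=15.183184  c=𝟙ᵀh=106.940035  D=ac−b²=15.094697
λ₁=(c·0.160−b)/D = (106.940035·0.160−15.183184)/15.094697 = 0.127675
λ₂=(a−b·0.160)/D = (2.296836−15.183184·0.160)/15.094697 = -0.008776
w* = 0.127675·g + -0.008776·h:
  w_0 = 0.127675·4.4718 + -0.008776·26.8046 = 0.3357  (Lockheed)
  w_1 = 0.127675·3.1860 + -0.008776·18.0080 = 0.2487  (Tesla)
  w_2 = 0.127675·1.0389 + -0.008776·14.9660 = 0.0013  (Kellogg)
  w_3 = 0.127675·6.4865 + -0.008776·47.1615 = 0.4143  (Honeywell)
Σw_i=1.0000  μᵀw=0.1600
σ²=wᵀΣw=λ₁·μ_p+λ₂ = 0.127675·0.160 + -0.008776 = 0.011652 ≈ 0.0117


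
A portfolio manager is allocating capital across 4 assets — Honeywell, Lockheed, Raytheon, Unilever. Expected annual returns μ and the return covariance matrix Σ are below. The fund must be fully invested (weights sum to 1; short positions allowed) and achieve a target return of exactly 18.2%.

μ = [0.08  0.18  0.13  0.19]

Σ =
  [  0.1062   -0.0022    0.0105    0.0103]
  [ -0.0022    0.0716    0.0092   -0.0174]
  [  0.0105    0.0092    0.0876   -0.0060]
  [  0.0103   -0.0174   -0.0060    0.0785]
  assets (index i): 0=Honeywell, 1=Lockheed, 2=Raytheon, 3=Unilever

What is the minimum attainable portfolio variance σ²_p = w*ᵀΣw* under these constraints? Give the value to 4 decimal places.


0.0254

u=Σ⁻¹μ = [0.3799  3.1241  1.3271  3.1645]
v=Σ⁻¹𝟙 = [7.2075  16.8752  9.8951  16.2900]
a=μᵀu=1.366507  b=𝟙ᵀu=7.995599  c=𝟙ᵀv=50.267814  D=ac−b²=4.761729
λ₁=(c·0.182−b)/D = (50.267814·0.182−7.995599)/4.761729 = 0.242169
λ₂=(a−b·0.182)/D = (1.366507−7.995599·0.182)/4.761729 = -0.018626
w* = 0.242169·u + -0.018626·v:
  w_0 = 0.242169·0.3799 + -0.018626·7.2075 = -0.0422  (Honeywell)
  w_1 = 0.242169·3.1241 + -0.018626·16.8752 = 0.4423  (Lockheed)
  w_2 = 0.242169·1.3271 + -0.018626·9.8951 = 0.1371  (Raytheon)
  w_3 = 0.242169·3.1645 + -0.018626·16.2900 = 0.4629  (Unilever)
Σw_i=1.0000  μᵀw=0.1820
σ²=wᵀΣw=λ₁·μ_p+λ₂ = 0.242169·0.182 + -0.018626 = 0.025449 ≈ 0.0254


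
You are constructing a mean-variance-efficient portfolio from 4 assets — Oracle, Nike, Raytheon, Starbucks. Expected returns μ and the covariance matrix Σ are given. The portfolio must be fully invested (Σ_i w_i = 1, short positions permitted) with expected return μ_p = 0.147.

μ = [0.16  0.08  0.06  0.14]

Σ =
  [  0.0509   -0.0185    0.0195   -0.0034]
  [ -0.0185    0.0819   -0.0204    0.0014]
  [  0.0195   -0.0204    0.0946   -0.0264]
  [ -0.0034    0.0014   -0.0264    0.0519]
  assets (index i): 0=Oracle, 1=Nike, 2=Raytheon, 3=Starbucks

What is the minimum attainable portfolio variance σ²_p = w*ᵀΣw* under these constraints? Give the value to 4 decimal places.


g=Σ⁻¹μ = [3.6239  2.0644  1.3239  3.5526]
h=Σ⁻¹𝟙 = [22.1699  21.4239  18.9290  29.7709]
a=μᵀg=1.321771  b=𝟙ᵀg=10.564761  c=𝟙ᵀh=92.293711  D=ac−b²=10.376928
λ₁=(c·0.147−b)/D = (92.293711·0.147−10.564761)/10.376928 = 0.289336
λ₂=(a−b·0.147)/D = (1.321771−10.564761·0.147)/10.376928 = -0.022285
w* = 0.289336·g + -0.022285·h:
  w_0 = 0.289336·3.6239 + -0.022285·22.1699 = 0.5545  (Oracle)
  w_1 = 0.289336·2.0644 + -0.022285·21.4239 = 0.1199  (Nike)
  w_2 = 0.289336·1.3239 + -0.022285·18.9290 = -0.0388  (Raytheon)
  w_3 = 0.289336·3.5526 + -0.022285·29.7709 = 0.3645  (Starbucks)
Σw_i=1.0000  μᵀw=0.1470
σ²=wᵀΣw=λ₁·μ_p+λ₂ = 0.289336·0.147 + -0.022285 = 0.020247 ≈ 0.0202

0.0202


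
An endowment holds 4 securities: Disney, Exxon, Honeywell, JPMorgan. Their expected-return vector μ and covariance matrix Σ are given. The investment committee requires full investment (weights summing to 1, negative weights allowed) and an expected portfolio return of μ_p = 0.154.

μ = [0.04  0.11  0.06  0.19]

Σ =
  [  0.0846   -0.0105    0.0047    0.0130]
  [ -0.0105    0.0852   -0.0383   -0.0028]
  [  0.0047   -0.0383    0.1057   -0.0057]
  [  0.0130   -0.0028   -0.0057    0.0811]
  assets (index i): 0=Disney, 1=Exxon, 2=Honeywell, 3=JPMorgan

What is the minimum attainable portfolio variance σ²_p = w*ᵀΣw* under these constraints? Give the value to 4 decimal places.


0.0331

x=Σ⁻¹μ = [0.2678  2.0487  1.4313  2.4712]
y=Σ⁻¹𝟙 = [11.5993  21.3799  17.3622  12.4296]
a=μᵀx=0.791481  b=𝟙ᵀx=6.219107  c=𝟙ᵀy=62.770938  D=ac−b²=11.004702
λ₁=(c·0.154−b)/D = (62.770938·0.154−6.219107)/11.004702 = 0.313286
λ₂=(a−b·0.154)/D = (0.791481−6.219107·0.154)/11.004702 = -0.015108
w* = 0.313286·x + -0.015108·y:
  w_0 = 0.313286·0.2678 + -0.015108·11.5993 = -0.0913  (Disney)
  w_1 = 0.313286·2.0487 + -0.015108·21.3799 = 0.3188  (Exxon)
  w_2 = 0.313286·1.4313 + -0.015108·17.3622 = 0.1861  (Honeywell)
  w_3 = 0.313286·2.4712 + -0.015108·12.4296 = 0.5864  (JPMorgan)
Σw_i=1.0000  μᵀw=0.1540
σ²=wᵀΣw=λ₁·μ_p+λ₂ = 0.313286·0.154 + -0.015108 = 0.033138 ≈ 0.0331


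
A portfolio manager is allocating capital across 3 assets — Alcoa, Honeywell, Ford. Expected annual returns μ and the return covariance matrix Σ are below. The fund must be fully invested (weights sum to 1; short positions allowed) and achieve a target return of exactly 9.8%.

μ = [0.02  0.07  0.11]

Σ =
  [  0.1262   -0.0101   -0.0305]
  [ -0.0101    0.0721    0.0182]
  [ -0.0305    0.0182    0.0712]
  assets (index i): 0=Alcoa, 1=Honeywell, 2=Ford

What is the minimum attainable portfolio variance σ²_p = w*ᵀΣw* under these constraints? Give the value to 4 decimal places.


0.0468

g=Σ⁻¹μ = [0.6063  0.6417  1.6407]
h=Σ⁻¹𝟙 = [12.8591  11.4756  16.6200]
a=μᵀg=0.237517  b=𝟙ᵀg=2.888677  c=𝟙ᵀh=40.954706  D=ac−b²=1.382968
λ₁=(c·0.098−b)/D = (40.954706·0.098−2.888677)/1.382968 = 0.813384
λ₂=(a−b·0.098)/D = (0.237517−2.888677·0.098)/1.382968 = -0.032954
w* = 0.813384·g + -0.032954·h:
  w_0 = 0.813384·0.6063 + -0.032954·12.8591 = 0.0694  (Alcoa)
  w_1 = 0.813384·0.6417 + -0.032954·11.4756 = 0.1438  (Honeywell)
  w_2 = 0.813384·1.6407 + -0.032954·16.6200 = 0.7868  (Ford)
Σw_i=1.0000  μᵀw=0.0980
σ²=wᵀΣw=λ₁·μ_p+λ₂ = 0.813384·0.098 + -0.032954 = 0.046758 ≈ 0.0468


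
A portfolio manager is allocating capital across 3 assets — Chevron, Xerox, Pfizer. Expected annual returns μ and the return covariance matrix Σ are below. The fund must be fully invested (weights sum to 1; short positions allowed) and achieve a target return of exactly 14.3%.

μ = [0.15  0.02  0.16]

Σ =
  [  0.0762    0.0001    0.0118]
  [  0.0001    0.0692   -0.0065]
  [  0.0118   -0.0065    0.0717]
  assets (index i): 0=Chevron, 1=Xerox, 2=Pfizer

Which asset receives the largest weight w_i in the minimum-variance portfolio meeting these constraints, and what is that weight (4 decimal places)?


Pfizer (0.4964)

u=Σ⁻¹μ = [1.6579  0.4746  2.0017]
v=Σ⁻¹𝟙 = [11.0029  15.7087  13.5603]
a=μᵀu=0.578451  b=𝟙ᵀu=4.134249  c=𝟙ᵀv=40.271841  D=ac−b²=6.203265
λ₁=(c·0.143−b)/D = (40.271841·0.143−4.134249)/6.203265 = 0.261898
λ₂=(a−b·0.143)/D = (0.578451−4.134249·0.143)/6.203265 = -0.002055
w* = 0.261898·u + -0.002055·v:
  w_0 = 0.261898·1.6579 + -0.002055·11.0029 = 0.4116  (Chevron)
  w_1 = 0.261898·0.4746 + -0.002055·15.7087 = 0.0920  (Xerox)
  w_2 = 0.261898·2.0017 + -0.002055·13.5603 = 0.4964  (Pfizer)
Σw_i=1.0000  μᵀw=0.1430
σ²=wᵀΣw=λ₁·μ_p+λ₂ = 0.261898·0.143 + -0.002055 = 0.035397 ≈ 0.0354


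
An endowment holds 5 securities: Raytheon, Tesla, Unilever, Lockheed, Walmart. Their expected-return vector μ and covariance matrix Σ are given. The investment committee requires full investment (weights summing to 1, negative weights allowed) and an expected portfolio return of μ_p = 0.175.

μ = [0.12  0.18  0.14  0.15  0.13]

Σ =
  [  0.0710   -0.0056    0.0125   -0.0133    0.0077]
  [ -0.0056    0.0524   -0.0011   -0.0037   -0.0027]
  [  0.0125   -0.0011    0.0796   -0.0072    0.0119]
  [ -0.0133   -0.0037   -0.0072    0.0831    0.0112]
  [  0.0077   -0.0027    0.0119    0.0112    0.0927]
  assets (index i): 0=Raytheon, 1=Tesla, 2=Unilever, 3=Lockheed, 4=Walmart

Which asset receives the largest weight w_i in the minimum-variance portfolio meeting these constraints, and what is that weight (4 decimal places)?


Tesla (0.7753)

u=Σ⁻¹μ = [2.0639  3.8975  1.5704  2.3289  0.8615]
v=Σ⁻¹𝟙 = [16.1561  22.4916  10.7284  15.6292  6.8351]
a=μᵀu=1.630395  b=𝟙ᵀu=10.722138  c=𝟙ᵀv=71.840401  D=ac−b²=2.163958
λ₁=(c·0.175−b)/D = (71.840401·0.175−10.722138)/2.163958 = 0.854884
λ₂=(a−b·0.175)/D = (1.630395−10.722138·0.175)/2.163958 = -0.113671
w* = 0.854884·u + -0.113671·v:
  w_0 = 0.854884·2.0639 + -0.113671·16.1561 = -0.0721  (Raytheon)
  w_1 = 0.854884·3.8975 + -0.113671·22.4916 = 0.7753  (Tesla)
  w_2 = 0.854884·1.5704 + -0.113671·10.7284 = 0.1230  (Unilever)
  w_3 = 0.854884·2.3289 + -0.113671·15.6292 = 0.2143  (Lockheed)
  w_4 = 0.854884·0.8615 + -0.113671·6.8351 = -0.0405  (Walmart)
Σw_i=1.0000  μᵀw=0.1750
σ²=wᵀΣw=λ₁·μ_p+λ₂ = 0.854884·0.175 + -0.113671 = 0.035933 ≈ 0.0359


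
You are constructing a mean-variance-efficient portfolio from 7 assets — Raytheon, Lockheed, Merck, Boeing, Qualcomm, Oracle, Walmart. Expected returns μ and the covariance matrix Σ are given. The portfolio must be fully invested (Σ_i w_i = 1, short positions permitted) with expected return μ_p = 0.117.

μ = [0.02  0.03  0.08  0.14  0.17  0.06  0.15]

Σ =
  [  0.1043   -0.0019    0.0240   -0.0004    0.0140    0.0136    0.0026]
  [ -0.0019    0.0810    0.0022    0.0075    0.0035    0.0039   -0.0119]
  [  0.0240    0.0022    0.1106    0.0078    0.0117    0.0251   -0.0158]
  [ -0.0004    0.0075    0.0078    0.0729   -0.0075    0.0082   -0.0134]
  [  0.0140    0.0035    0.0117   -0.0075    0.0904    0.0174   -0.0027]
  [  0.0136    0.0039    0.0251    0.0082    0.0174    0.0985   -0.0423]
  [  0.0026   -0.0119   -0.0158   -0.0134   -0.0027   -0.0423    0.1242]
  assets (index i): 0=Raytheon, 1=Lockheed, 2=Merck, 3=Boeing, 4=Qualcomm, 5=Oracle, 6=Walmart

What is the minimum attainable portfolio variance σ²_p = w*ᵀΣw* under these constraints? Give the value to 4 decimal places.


u=Σ⁻¹μ = [-0.3206  0.2888  0.5091  2.2897  1.9492  0.7764  1.8607]
v=Σ⁻¹𝟙 = [5.6382  12.3559  5.2646  14.3297  8.4692  11.4789  15.4267]
a=μᵀu=1.020595  b=𝟙ᵀu=7.353265  c=𝟙ᵀv=72.963170  D=ac−b²=20.395328
λ₁=(c·0.117−b)/D = (72.963170·0.117−7.353265)/20.395328 = 0.058024
λ₂=(a−b·0.117)/D = (1.020595−7.353265·0.117)/20.395328 = 0.007858
w* = 0.058024·u + 0.007858·v:
  w_0 = 0.058024·-0.3206 + 0.007858·5.6382 = 0.0257  (Raytheon)
  w_1 = 0.058024·0.2888 + 0.007858·12.3559 = 0.1138  (Lockheed)
  w_2 = 0.058024·0.5091 + 0.007858·5.2646 = 0.0709  (Merck)
  w_3 = 0.058024·2.2897 + 0.007858·14.3297 = 0.2455  (Boeing)
  w_4 = 0.058024·1.9492 + 0.007858·8.4692 = 0.1797  (Qualcomm)
  w_5 = 0.058024·0.7764 + 0.007858·11.4789 = 0.1352  (Oracle)
  w_6 = 0.058024·1.8607 + 0.007858·15.4267 = 0.2292  (Walmart)
Σw_i=1.0000  μᵀw=0.1170
σ²=wᵀΣw=λ₁·μ_p+λ₂ = 0.058024·0.117 + 0.007858 = 0.014647 ≈ 0.0146

0.0146


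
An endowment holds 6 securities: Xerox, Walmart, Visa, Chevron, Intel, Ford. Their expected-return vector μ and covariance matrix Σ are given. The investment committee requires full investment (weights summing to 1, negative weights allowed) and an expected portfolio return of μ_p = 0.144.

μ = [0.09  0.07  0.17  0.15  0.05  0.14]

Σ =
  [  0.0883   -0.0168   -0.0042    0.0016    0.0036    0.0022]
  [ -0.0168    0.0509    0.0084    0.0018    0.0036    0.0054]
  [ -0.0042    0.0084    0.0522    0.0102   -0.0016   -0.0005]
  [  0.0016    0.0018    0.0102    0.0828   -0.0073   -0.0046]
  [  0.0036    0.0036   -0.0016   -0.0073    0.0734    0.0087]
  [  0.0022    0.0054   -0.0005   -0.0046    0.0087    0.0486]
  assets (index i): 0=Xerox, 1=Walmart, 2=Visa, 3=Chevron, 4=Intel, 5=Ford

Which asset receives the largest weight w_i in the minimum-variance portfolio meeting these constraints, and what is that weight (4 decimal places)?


u=Σ⁻¹μ = [1.2120  0.9012  2.9370  1.6048  0.4664  2.8243]
v=Σ⁻¹𝟙 = [14.5572  18.8625  15.5750  11.4214  11.4436  17.0141]
a=μᵀu=1.330885  b=𝟙ᵀu=9.945633  c=𝟙ᵀv=88.873793  D=ac−b²=19.365203
λ₁=(c·0.144−b)/D = (88.873793·0.144−9.945633)/19.365203 = 0.147284
λ₂=(a−b·0.144)/D = (1.330885−9.945633·0.144)/19.365203 = -0.005230
w* = 0.147284·u + -0.005230·v:
  w_0 = 0.147284·1.2120 + -0.005230·14.5572 = 0.1024  (Xerox)
  w_1 = 0.147284·0.9012 + -0.005230·18.8625 = 0.0341  (Walmart)
  w_2 = 0.147284·2.9370 + -0.005230·15.5750 = 0.3511  (Visa)
  w_3 = 0.147284·1.6048 + -0.005230·11.4214 = 0.1766  (Chevron)
  w_4 = 0.147284·0.4664 + -0.005230·11.4436 = 0.0088  (Intel)
  w_5 = 0.147284·2.8243 + -0.005230·17.0141 = 0.3270  (Ford)
Σw_i=1.0000  μᵀw=0.1440
σ²=wᵀΣw=λ₁·μ_p+λ₂ = 0.147284·0.144 + -0.005230 = 0.015979 ≈ 0.0160

Visa (0.3511)


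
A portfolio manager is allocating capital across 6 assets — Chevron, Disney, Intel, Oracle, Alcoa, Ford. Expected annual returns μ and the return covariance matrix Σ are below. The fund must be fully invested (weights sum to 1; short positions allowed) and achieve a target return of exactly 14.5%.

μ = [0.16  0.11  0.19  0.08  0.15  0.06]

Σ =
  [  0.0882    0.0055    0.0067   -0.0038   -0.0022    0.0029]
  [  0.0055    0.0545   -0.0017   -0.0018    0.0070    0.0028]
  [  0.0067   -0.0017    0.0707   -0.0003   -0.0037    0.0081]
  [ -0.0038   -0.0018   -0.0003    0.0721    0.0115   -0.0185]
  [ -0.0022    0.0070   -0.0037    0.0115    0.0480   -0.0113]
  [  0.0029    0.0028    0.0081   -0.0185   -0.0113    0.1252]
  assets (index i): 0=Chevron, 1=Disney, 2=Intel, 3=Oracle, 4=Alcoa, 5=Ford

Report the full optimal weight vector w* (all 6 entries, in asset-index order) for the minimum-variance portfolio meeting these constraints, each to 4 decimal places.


0.1551  0.1445  0.2584  0.0829  0.3001  0.0590

x=Σ⁻¹μ = [1.6116  1.5355  2.6639  0.9143  3.1146  0.6514]
y=Σ⁻¹𝟙 = [10.1257  15.2361  13.4197  14.4636  19.0940  10.4043]
a=μᵀx=1.512311  b=𝟙ᵀx=10.491269  c=𝟙ᵀy=82.743363  D=ac−b²=15.066990
λ₁=(c·0.145−b)/D = (82.743363·0.145−10.491269)/15.066990 = 0.099988
λ₂=(a−b·0.145)/D = (1.512311−10.491269·0.145)/15.066990 = -0.000592
w* = 0.099988·x + -0.000592·y:
  w_0 = 0.099988·1.6116 + -0.000592·10.1257 = 0.1551  (Chevron)
  w_1 = 0.099988·1.5355 + -0.000592·15.2361 = 0.1445  (Disney)
  w_2 = 0.099988·2.6639 + -0.000592·13.4197 = 0.2584  (Intel)
  w_3 = 0.099988·0.9143 + -0.000592·14.4636 = 0.0829  (Oracle)
  w_4 = 0.099988·3.1146 + -0.000592·19.0940 = 0.3001  (Alcoa)
  w_5 = 0.099988·0.6514 + -0.000592·10.4043 = 0.0590  (Ford)
Σw_i=1.0000  μᵀw=0.1450
σ²=wᵀΣw=λ₁·μ_p+λ₂ = 0.099988·0.145 + -0.000592 = 0.013906 ≈ 0.0139


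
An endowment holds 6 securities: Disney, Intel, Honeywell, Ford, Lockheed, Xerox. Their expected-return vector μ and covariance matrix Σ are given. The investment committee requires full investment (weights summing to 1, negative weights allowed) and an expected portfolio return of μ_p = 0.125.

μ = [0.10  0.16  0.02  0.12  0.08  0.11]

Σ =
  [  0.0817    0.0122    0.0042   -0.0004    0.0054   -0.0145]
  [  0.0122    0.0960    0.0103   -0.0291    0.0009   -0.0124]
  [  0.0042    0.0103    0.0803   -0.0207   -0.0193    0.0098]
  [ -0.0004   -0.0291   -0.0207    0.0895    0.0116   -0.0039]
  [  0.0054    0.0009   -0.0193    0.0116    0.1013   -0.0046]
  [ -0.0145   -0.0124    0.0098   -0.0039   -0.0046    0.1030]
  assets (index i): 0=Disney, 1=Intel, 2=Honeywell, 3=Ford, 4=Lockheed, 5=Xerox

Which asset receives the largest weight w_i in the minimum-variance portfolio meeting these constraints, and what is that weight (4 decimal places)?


u=Σ⁻¹μ = [1.1031  2.3452  0.4097  2.1928  0.6086  1.5768]
v=Σ⁻¹𝟙 = [10.8888  14.5684  15.8656  18.8056  10.6065  12.6717]
a=μᵀu=0.979010  b=𝟙ᵀu=8.236214  c=𝟙ᵀv=83.406638  D=ac−b²=13.820711
λ₁=(c·0.125−b)/D = (83.406638·0.125−8.236214)/13.820711 = 0.158430
λ₂=(a−b·0.125)/D = (0.979010−8.236214·0.125)/13.820711 = -0.003655
w* = 0.158430·u + -0.003655·v:
  w_0 = 0.158430·1.1031 + -0.003655·10.8888 = 0.1350  (Disney)
  w_1 = 0.158430·2.3452 + -0.003655·14.5684 = 0.3183  (Intel)
  w_2 = 0.158430·0.4097 + -0.003655·15.8656 = 0.0069  (Honeywell)
  w_3 = 0.158430·2.1928 + -0.003655·18.8056 = 0.2787  (Ford)
  w_4 = 0.158430·0.6086 + -0.003655·10.6065 = 0.0577  (Lockheed)
  w_5 = 0.158430·1.5768 + -0.003655·12.6717 = 0.2035  (Xerox)
Σw_i=1.0000  μᵀw=0.1250
σ²=wᵀΣw=λ₁·μ_p+λ₂ = 0.158430·0.125 + -0.003655 = 0.016149 ≈ 0.0161

Intel (0.3183)


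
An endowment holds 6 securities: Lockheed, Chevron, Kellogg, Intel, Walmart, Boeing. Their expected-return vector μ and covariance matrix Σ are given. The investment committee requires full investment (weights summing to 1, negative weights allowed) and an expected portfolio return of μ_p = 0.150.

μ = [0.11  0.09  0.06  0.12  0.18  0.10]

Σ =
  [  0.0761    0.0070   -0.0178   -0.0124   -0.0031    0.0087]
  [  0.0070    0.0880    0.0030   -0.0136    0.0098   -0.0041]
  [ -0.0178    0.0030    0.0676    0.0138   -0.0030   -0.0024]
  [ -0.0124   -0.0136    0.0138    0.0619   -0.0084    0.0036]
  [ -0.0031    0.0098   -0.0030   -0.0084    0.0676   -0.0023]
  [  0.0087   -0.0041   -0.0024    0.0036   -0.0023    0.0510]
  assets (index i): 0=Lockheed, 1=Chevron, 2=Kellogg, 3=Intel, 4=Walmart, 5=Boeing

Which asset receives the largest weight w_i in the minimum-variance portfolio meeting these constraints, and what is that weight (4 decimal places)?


Walmart (0.4883)

x=Σ⁻¹μ = [1.9505  0.9806  1.0159  2.6316  3.0402  1.7060]
y=Σ⁻¹𝟙 = [17.8845  11.3113  16.3387  19.9679  17.7793  17.6275]
a=μᵀx=1.397388  b=𝟙ᵀx=11.324804  c=𝟙ᵀy=100.909170  D=ac−b²=12.758086
λ₁=(c·0.150−b)/D = (100.909170·0.150−11.324804)/12.758086 = 0.298757
λ₂=(a−b·0.150)/D = (1.397388−11.324804·0.150)/12.758086 = -0.023619
w* = 0.298757·x + -0.023619·y:
  w_0 = 0.298757·1.9505 + -0.023619·17.8845 = 0.1603  (Lockheed)
  w_1 = 0.298757·0.9806 + -0.023619·11.3113 = 0.0258  (Chevron)
  w_2 = 0.298757·1.0159 + -0.023619·16.3387 = -0.0824  (Kellogg)
  w_3 = 0.298757·2.6316 + -0.023619·19.9679 = 0.3146  (Intel)
  w_4 = 0.298757·3.0402 + -0.023619·17.7793 = 0.4883  (Walmart)
  w_5 = 0.298757·1.7060 + -0.023619·17.6275 = 0.0933  (Boeing)
Σw_i=1.0000  μᵀw=0.1500
σ²=wᵀΣw=λ₁·μ_p+λ₂ = 0.298757·0.150 + -0.023619 = 0.021195 ≈ 0.0212


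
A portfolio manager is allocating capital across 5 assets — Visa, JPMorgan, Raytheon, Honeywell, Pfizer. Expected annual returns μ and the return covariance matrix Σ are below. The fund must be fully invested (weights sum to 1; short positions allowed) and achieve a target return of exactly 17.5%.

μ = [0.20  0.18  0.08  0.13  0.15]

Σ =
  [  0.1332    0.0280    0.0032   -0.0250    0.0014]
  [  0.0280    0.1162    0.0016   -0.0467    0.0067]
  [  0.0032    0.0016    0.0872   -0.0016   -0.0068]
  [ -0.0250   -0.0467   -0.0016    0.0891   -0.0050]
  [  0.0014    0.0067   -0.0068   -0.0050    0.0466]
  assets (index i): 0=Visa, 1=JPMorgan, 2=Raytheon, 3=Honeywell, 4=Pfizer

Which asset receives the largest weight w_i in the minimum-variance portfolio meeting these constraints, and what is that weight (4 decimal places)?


Honeywell (0.3109)

g=Σ⁻¹μ = [1.5789  2.2898  1.1406  3.3115  3.3640]
h=Σ⁻¹𝟙 = [8.1940  14.1309  13.1541  22.4846  23.5133]
a=μᵀg=1.754274  b=𝟙ᵀg=11.684685  c=𝟙ᵀh=81.476906  D=ac−b²=6.400944
λ₁=(c·0.175−b)/D = (81.476906·0.175−11.684685)/6.400944 = 0.402093
λ₂=(a−b·0.175)/D = (1.754274−11.684685·0.175)/6.400944 = -0.045391
w* = 0.402093·g + -0.045391·h:
  w_0 = 0.402093·1.5789 + -0.045391·8.1940 = 0.2629  (Visa)
  w_1 = 0.402093·2.2898 + -0.045391·14.1309 = 0.2793  (JPMorgan)
  w_2 = 0.402093·1.1406 + -0.045391·13.1541 = -0.1385  (Raytheon)
  w_3 = 0.402093·3.3115 + -0.045391·22.4846 = 0.3109  (Honeywell)
  w_4 = 0.402093·3.3640 + -0.045391·23.5133 = 0.2853  (Pfizer)
Σw_i=1.0000  μᵀw=0.1750
σ²=wᵀΣw=λ₁·μ_p+λ₂ = 0.402093·0.175 + -0.045391 = 0.024975 ≈ 0.0250


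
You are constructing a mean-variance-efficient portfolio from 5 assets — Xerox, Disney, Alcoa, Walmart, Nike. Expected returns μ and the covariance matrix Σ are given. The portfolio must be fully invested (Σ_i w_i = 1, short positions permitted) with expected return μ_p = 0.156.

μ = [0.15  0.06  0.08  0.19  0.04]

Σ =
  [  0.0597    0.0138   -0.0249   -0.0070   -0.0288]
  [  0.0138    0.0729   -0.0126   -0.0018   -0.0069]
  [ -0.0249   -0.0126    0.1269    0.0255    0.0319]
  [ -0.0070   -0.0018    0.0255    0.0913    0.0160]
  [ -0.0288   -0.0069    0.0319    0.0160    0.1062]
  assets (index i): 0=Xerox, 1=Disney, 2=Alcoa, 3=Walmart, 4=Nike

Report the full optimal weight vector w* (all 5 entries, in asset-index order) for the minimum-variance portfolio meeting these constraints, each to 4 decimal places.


0.5147  -0.0191  0.0762  0.3781  0.0501

p=Σ⁻¹μ = [3.3284  0.4426  0.7267  2.0039  0.7878]
q=Σ⁻¹𝟙 = [24.9986  11.9834  9.0368  8.3021  13.0088]
a=μᵀp=0.996211  b=𝟙ᵀp=7.289481  c=𝟙ᵀq=67.329651  D=ac−b²=13.938028
λ₁=(c·0.156−b)/D = (67.329651·0.156−7.289481)/13.938028 = 0.230588
λ₂=(a−b·0.156)/D = (0.996211−7.289481·0.156)/13.938028 = -0.010112
w* = 0.230588·p + -0.010112·q:
  w_0 = 0.230588·3.3284 + -0.010112·24.9986 = 0.5147  (Xerox)
  w_1 = 0.230588·0.4426 + -0.010112·11.9834 = -0.0191  (Disney)
  w_2 = 0.230588·0.7267 + -0.010112·9.0368 = 0.0762  (Alcoa)
  w_3 = 0.230588·2.0039 + -0.010112·8.3021 = 0.3781  (Walmart)
  w_4 = 0.230588·0.7878 + -0.010112·13.0088 = 0.0501  (Nike)
Σw_i=1.0000  μᵀw=0.1560
σ²=wᵀΣw=λ₁·μ_p+λ₂ = 0.230588·0.156 + -0.010112 = 0.025859 ≈ 0.0259


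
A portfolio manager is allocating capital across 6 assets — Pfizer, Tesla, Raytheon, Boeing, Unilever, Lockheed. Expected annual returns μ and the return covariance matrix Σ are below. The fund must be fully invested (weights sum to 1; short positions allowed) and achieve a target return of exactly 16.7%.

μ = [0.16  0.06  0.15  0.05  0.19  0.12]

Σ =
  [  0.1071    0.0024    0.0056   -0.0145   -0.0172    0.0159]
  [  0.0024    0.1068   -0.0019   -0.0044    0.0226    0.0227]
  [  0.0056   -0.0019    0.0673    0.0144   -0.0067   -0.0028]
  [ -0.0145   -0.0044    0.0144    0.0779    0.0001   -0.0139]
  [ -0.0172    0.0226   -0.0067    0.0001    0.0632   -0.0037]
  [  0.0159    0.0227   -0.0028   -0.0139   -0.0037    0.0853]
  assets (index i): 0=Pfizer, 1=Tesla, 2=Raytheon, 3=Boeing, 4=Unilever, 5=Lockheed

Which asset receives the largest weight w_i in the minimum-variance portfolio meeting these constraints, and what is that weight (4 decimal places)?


Unilever (0.4349)

u=Σ⁻¹μ = [1.9131  -0.6108  2.3528  0.8086  4.0871  1.5990]
v=Σ⁻¹𝟙 = [11.9874  3.0520  13.2605  14.9807  20.1033  12.4251]
a=μᵀu=1.631234  b=𝟙ᵀu=10.149854  c=𝟙ᵀv=75.809000  D=ac−b²=20.642693
λ₁=(c·0.167−b)/D = (75.809000·0.167−10.149854)/20.642693 = 0.121605
λ₂=(a−b·0.167)/D = (1.631234−10.149854·0.167)/20.642693 = -0.003090
w* = 0.121605·u + -0.003090·v:
  w_0 = 0.121605·1.9131 + -0.003090·11.9874 = 0.1956  (Pfizer)
  w_1 = 0.121605·-0.6108 + -0.003090·3.0520 = -0.0837  (Tesla)
  w_2 = 0.121605·2.3528 + -0.003090·13.2605 = 0.2451  (Raytheon)
  w_3 = 0.121605·0.8086 + -0.003090·14.9807 = 0.0520  (Boeing)
  w_4 = 0.121605·4.0871 + -0.003090·20.1033 = 0.4349  (Unilever)
  w_5 = 0.121605·1.5990 + -0.003090·12.4251 = 0.1561  (Lockheed)
Σw_i=1.0000  μᵀw=0.1670
σ²=wᵀΣw=λ₁·μ_p+λ₂ = 0.121605·0.167 + -0.003090 = 0.017218 ≈ 0.0172


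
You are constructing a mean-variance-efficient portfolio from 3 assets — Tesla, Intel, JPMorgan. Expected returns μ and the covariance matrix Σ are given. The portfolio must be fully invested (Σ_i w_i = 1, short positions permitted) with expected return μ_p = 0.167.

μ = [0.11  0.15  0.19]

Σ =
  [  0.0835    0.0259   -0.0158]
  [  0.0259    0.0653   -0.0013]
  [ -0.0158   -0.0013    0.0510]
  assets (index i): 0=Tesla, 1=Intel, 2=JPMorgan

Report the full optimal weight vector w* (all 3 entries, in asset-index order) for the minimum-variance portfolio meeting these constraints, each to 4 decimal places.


0.1689  0.2371  0.5939

x=Σ⁻¹μ = [1.5787  1.7557  4.2593]
y=Σ⁻¹𝟙 = [13.2449  10.5380  23.9798]
a=μᵀx=1.246293  b=𝟙ᵀx=7.593792  c=𝟙ᵀy=47.762637  D=ac−b²=1.860562
λ₁=(c·0.167−b)/D = (47.762637·0.167−7.593792)/1.860562 = 0.205620
λ₂=(a−b·0.167)/D = (1.246293−7.593792·0.167)/1.860562 = -0.011755
w* = 0.205620·x + -0.011755·y:
  w_0 = 0.205620·1.5787 + -0.011755·13.2449 = 0.1689  (Tesla)
  w_1 = 0.205620·1.7557 + -0.011755·10.5380 = 0.2371  (Intel)
  w_2 = 0.205620·4.2593 + -0.011755·23.9798 = 0.5939  (JPMorgan)
Σw_i=1.0000  μᵀw=0.1670
σ²=wᵀΣw=λ₁·μ_p+λ₂ = 0.205620·0.167 + -0.011755 = 0.022584 ≈ 0.0226


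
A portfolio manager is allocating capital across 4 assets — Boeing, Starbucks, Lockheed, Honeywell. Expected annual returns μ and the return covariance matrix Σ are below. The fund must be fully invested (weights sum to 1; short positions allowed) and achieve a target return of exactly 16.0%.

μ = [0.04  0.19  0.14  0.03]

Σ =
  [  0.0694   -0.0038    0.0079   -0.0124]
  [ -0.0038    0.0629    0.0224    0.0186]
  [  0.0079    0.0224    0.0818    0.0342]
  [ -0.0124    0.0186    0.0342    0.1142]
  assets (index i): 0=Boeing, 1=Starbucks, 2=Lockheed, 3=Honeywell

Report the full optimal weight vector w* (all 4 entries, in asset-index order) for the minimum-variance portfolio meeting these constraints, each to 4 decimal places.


0.1836  0.6352  0.2412  -0.0600

p=Σ⁻¹μ = [0.5234  2.8019  1.0870  -0.4623]
q=Σ⁻¹𝟙 = [15.9433  13.3120  4.0713  7.1003]
a=μᵀp=0.691607  b=𝟙ᵀp=3.949991  c=𝟙ᵀq=40.426870  D=ac−b²=12.357084
λ₁=(c·0.160−b)/D = (40.426870·0.160−3.949991)/12.357084 = 0.203795
λ₂=(a−b·0.160)/D = (0.691607−3.949991·0.160)/12.357084 = 0.004824
w* = 0.203795·p + 0.004824·q:
  w_0 = 0.203795·0.5234 + 0.004824·15.9433 = 0.1836  (Boeing)
  w_1 = 0.203795·2.8019 + 0.004824·13.3120 = 0.6352  (Starbucks)
  w_2 = 0.203795·1.0870 + 0.004824·4.0713 = 0.2412  (Lockheed)
  w_3 = 0.203795·-0.4623 + 0.004824·7.1003 = -0.0600  (Honeywell)
Σw_i=1.0000  μᵀw=0.1600
σ²=wᵀΣw=λ₁·μ_p+λ₂ = 0.203795·0.160 + 0.004824 = 0.037431 ≈ 0.0374
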